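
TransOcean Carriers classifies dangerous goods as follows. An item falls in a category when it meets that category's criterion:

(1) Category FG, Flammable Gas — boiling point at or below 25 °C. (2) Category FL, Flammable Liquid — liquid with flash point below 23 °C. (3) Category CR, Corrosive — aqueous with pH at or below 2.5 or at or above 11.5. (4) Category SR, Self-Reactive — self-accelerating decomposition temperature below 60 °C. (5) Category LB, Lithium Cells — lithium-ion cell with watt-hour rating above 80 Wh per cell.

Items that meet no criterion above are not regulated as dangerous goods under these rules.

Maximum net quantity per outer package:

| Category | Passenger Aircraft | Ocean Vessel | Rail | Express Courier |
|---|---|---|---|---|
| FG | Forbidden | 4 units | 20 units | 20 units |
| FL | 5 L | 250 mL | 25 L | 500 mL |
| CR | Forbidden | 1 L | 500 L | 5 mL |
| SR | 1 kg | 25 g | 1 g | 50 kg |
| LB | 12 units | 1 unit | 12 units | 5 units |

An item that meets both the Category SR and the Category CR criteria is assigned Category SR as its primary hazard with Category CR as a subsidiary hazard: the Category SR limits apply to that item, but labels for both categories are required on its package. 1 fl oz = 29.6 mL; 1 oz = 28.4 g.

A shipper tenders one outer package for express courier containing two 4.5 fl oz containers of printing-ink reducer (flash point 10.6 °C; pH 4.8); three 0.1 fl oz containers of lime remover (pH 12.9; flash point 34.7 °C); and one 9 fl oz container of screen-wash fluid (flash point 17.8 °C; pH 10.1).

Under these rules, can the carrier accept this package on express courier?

With flash point 10.6 °C (< 23 °C), the printing-ink reducer falls in Category FL.
pH 12.9 meets the Category CR criterion (Corrosive), so the lime remover is Category CR.
Screen-wash fluid: flash point 17.8 °C < 23 °C → Category FL (Flammable Liquid).
Category FL net quantity: (two 4.5 fl oz containers = 266.4 mL) + (one 9 fl oz container = 266.4 mL) = 532.8 mL.
532.8 mL exceeds the express courier limit of 500 mL for Category FL.
Category CR quantity: three 0.1 fl oz containers = 8.88 mL.
8.88 mL > 5 mL (express courier limit, Category CR) — over the limit.

No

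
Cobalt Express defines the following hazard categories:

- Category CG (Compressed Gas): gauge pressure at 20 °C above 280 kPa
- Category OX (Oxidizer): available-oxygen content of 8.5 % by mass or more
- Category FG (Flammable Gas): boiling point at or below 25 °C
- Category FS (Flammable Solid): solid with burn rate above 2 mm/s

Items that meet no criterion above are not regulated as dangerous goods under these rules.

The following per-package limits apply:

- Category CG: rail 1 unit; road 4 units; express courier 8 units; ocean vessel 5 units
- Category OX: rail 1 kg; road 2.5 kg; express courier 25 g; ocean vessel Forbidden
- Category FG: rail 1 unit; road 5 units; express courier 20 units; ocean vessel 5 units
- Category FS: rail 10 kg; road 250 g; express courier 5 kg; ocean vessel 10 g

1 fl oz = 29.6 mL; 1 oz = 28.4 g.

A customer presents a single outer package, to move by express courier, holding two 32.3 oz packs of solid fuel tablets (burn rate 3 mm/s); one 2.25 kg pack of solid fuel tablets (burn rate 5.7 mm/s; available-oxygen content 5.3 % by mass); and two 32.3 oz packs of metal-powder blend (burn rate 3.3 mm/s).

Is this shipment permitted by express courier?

Burn rate 3 mm/s meets the Category FS criterion (Flammable Solid), so the solid fuel tablets are Category FS.
Burn rate 5.7 mm/s meets the Category FS criterion (Flammable Solid), so the solid fuel tablets are Category FS.
The metal-powder blend has burn rate 3.3 mm/s, which is > 2 mm/s, so it is Category FS (Flammable Solid).
Category FS net quantity: (two 32.3 oz packs = 1834.64 g) + 2.25 kg + (two 32.3 oz packs = 1834.64 g) = 5919.28 g.
5919.28 g > 5 kg (express courier limit, Category FS) — over the limit.

No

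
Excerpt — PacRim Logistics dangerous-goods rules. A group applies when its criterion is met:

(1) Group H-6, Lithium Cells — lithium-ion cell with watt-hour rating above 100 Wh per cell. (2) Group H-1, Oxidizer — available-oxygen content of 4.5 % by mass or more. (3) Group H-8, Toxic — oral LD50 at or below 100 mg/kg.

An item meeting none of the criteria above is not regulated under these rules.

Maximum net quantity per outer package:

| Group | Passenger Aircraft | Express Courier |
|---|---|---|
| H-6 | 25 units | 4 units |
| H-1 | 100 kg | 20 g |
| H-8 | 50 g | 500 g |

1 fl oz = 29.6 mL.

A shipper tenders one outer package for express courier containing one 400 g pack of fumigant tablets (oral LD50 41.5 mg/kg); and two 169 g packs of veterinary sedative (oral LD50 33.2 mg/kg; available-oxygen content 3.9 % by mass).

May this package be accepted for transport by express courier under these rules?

No

Oral LD50 41.5 mg/kg meets the Group H-8 criterion (Toxic), so the fumigant tablets are Group H-8.
With oral LD50 33.2 mg/kg (≤ 100 mg/kg), the veterinary sedative falls in Group H-8.
Total Group H-8: 400 g + (two 169 g packs = 338 g) = 738 g.
738 g > 500 g (express courier limit, Group H-8) — over the limit.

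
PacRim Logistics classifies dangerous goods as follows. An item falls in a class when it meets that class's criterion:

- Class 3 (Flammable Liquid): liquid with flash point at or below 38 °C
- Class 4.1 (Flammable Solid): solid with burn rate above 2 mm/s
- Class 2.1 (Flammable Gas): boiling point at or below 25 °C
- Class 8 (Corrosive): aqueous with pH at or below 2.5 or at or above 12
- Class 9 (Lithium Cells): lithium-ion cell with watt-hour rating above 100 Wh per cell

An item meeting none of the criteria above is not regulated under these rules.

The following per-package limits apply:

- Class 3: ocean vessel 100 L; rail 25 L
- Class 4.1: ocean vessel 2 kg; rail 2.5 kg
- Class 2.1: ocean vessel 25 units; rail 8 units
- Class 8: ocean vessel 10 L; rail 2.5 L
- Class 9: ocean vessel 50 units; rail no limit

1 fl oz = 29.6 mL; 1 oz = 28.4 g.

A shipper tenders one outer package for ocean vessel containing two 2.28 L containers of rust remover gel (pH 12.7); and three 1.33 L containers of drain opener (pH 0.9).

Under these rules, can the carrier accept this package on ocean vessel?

pH 12.7 meets the Class 8 criterion (Corrosive), so the rust remover gel is Class 8.
Drain opener: pH 0.9 ≤ 2.5 → Class 8 (Corrosive).
Class 8 net quantity: (two 2.28 L containers = 4.56 L) + (three 1.33 L containers = 3.99 L) = 8.55 L.
That is within the Class 8 ocean vessel limit of 10 L.

Yes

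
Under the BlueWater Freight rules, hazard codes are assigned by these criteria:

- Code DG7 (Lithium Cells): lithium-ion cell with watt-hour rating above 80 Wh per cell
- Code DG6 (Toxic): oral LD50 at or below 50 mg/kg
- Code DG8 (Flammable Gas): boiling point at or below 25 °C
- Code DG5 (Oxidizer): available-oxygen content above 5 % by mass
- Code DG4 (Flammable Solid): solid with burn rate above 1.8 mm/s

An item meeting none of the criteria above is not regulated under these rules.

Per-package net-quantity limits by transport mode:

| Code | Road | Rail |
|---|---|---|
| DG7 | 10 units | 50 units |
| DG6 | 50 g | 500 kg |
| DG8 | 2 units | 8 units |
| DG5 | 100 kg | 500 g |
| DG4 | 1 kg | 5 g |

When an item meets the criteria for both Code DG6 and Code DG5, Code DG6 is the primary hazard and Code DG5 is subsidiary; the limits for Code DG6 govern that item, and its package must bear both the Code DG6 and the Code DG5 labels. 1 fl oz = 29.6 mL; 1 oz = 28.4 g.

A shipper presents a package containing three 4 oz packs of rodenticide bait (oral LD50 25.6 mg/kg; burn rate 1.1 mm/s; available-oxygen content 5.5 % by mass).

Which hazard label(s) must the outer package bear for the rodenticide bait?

Oral LD50 25.6 mg/kg meets the Code DG6 criterion (Toxic), so the rodenticide bait is Code DG6.
The rodenticide bait has available-oxygen content 5.5 % by mass, which is > 5 % by mass, so it is Code DG5 (Oxidizer).
By the precedence rule Code DG6 is primary and Code DG5 is subsidiary, and that rule requires both labels on the package.

Code DG5 and DG6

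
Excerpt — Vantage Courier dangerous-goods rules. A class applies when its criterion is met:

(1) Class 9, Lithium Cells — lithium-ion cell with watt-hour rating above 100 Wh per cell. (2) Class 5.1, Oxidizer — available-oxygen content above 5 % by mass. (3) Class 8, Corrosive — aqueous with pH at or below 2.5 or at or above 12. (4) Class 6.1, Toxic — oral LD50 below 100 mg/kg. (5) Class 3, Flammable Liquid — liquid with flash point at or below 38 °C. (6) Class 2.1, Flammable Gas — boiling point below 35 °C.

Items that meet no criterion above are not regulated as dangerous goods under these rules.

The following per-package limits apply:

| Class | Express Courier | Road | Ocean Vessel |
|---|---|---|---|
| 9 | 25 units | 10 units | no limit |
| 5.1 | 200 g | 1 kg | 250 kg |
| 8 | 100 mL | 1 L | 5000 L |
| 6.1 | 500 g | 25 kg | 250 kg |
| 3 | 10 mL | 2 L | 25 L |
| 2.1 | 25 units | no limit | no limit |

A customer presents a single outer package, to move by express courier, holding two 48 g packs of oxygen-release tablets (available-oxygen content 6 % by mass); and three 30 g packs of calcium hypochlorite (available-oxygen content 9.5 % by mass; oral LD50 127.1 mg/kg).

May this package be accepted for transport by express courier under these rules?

With available-oxygen content 6 % by mass (> 5 % by mass), the oxygen-release tablets fall in Class 5.1.
With available-oxygen content 9.5 % by mass (> 5 % by mass), the calcium hypochlorite falls in Class 5.1.
Total Class 5.1: (two 48 g packs = 96 g) + (three 30 g packs = 90 g) = 186 g.
That is within the Class 5.1 express courier limit of 200 g.

Yes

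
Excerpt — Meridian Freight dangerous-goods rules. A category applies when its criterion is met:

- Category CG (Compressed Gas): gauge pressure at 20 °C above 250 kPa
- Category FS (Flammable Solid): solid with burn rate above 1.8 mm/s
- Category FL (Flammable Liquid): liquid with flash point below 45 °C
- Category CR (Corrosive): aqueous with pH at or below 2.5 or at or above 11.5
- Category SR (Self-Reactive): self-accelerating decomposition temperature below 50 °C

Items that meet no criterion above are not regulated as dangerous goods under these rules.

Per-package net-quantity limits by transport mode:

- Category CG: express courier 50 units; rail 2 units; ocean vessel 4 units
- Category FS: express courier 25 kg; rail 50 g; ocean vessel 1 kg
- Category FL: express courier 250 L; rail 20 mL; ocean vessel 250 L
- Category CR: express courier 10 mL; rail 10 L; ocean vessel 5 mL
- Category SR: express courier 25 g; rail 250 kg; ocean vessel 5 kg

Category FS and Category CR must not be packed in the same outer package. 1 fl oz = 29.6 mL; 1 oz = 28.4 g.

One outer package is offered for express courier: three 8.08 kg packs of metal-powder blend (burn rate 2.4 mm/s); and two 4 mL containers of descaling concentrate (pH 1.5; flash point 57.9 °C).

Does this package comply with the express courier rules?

No

With burn rate 2.4 mm/s (> 1.8 mm/s), the metal-powder blend falls in Category FS.
pH 1.5 meets the Category CR criterion (Corrosive), so the descaling concentrate is Category CR.
Category FS quantity: three 8.08 kg packs = 24.24 kg.
That is within the Category FS express courier limit of 25 kg.
Category CR quantity: two 4 mL containers = 8 mL.
That is within the Category CR express courier limit of 10 mL.
Category FS and Category CR may not share an outer package.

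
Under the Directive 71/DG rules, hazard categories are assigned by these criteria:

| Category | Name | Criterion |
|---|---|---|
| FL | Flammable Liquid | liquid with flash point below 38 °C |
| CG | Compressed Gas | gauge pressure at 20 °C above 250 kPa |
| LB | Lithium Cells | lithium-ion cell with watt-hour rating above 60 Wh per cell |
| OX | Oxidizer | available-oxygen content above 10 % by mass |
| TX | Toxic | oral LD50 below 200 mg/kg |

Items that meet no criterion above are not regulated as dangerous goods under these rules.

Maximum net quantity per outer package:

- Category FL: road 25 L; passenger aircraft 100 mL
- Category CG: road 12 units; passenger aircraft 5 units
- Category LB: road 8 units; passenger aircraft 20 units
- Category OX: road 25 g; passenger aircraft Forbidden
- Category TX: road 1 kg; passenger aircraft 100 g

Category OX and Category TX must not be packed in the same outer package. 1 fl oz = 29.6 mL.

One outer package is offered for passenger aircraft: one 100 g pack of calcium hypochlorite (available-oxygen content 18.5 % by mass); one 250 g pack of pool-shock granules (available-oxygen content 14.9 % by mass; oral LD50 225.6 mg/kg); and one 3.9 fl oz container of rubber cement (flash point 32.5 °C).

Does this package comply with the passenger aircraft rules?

Available-oxygen content 18.5 % by mass meets the Category OX criterion (Oxidizer), so the calcium hypochlorite is Category OX.
Pool-shock granules: available-oxygen content 14.9 % by mass > 10 % by mass → Category OX (Oxidizer).
Flash point 32.5 °C meets the Category FL criterion (Flammable Liquid), so the rubber cement is Category FL.
Total Category OX: 100 g + 250 g = 350 g.
By passenger aircraft, Category OX is Forbidden regardless of quantity.
Category FL quantity: one 3.9 fl oz container = 115.44 mL.
115.44 mL exceeds the passenger aircraft limit of 100 mL for Category FL.
The segregation rule (Category OX with Category TX) does not apply to Category OX with Category FL.

No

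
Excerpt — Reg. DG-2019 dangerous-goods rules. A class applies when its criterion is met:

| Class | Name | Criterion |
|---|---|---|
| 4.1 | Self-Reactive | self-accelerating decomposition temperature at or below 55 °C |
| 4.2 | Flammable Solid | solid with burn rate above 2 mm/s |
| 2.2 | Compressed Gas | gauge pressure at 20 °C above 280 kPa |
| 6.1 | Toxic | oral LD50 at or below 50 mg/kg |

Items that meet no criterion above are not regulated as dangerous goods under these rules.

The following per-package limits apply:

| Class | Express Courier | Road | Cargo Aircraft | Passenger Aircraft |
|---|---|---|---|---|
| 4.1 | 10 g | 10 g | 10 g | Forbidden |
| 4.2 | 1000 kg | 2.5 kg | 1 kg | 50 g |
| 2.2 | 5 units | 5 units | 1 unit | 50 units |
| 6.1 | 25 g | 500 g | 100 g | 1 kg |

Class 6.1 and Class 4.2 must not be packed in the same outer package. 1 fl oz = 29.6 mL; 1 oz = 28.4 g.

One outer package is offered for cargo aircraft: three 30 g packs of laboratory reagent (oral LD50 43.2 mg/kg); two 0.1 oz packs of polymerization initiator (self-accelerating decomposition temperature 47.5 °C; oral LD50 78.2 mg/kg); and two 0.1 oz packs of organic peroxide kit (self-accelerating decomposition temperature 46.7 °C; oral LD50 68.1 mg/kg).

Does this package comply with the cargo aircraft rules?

With oral LD50 43.2 mg/kg (≤ 50 mg/kg), the laboratory reagent falls in Class 6.1.
Polymerization initiator: self-accelerating decomposition temperature 47.5 °C ≤ 55 °C → Class 4.1 (Self-Reactive).
The organic peroxide kit has self-accelerating decomposition temperature 46.7 °C, which is ≤ 55 °C, so it is Class 4.1 (Self-Reactive).
Total Class 4.1: (two 0.1 oz packs = 5.68 g) + (two 0.1 oz packs = 5.68 g) = 11.36 g.
11.36 g exceeds the cargo aircraft limit of 10 g for Class 4.1.
Class 6.1 quantity: three 30 g packs = 90 g.
90 g is within the cargo aircraft limit of 100 g for Class 6.1.
The segregation rule (Class 6.1 with Class 4.2) does not apply to Class 4.1 with Class 6.1.

No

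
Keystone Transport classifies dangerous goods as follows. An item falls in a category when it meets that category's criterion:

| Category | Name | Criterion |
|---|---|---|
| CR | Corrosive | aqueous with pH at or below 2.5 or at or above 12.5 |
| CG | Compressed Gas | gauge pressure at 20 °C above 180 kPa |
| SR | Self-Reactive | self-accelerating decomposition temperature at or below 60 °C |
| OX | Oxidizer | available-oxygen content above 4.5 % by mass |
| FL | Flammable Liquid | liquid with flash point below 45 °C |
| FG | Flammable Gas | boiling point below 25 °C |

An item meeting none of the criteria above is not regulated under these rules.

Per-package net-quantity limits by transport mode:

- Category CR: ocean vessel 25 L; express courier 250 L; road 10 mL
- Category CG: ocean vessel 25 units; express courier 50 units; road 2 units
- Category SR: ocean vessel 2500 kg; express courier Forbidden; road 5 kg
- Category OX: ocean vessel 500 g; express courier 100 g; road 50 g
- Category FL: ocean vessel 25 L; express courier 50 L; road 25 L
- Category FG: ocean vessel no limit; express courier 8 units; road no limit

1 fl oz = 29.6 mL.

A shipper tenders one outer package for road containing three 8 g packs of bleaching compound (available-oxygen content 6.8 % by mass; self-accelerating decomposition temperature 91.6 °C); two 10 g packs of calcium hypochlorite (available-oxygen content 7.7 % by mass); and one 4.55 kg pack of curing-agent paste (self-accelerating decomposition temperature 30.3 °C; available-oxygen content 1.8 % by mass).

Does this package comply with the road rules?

Yes

With available-oxygen content 6.8 % by mass (> 4.5 % by mass), the bleaching compound falls in Category OX.
With available-oxygen content 7.7 % by mass (> 4.5 % by mass), the calcium hypochlorite falls in Category OX.
Self-accelerating decomposition temperature 30.3 °C meets the Category SR criterion (Self-Reactive), so the curing-agent paste is Category SR.
Category SR quantity: 4.55 kg.
4.55 kg ≤ 5 kg (road limit, Category SR) — within limit.
Total Category OX: (three 8 g packs = 24 g) + (two 10 g packs = 20 g) = 44 g.
44 g is within the road limit of 50 g for Category OX.
Every hazard category is within its road limit and no segregation rule is violated.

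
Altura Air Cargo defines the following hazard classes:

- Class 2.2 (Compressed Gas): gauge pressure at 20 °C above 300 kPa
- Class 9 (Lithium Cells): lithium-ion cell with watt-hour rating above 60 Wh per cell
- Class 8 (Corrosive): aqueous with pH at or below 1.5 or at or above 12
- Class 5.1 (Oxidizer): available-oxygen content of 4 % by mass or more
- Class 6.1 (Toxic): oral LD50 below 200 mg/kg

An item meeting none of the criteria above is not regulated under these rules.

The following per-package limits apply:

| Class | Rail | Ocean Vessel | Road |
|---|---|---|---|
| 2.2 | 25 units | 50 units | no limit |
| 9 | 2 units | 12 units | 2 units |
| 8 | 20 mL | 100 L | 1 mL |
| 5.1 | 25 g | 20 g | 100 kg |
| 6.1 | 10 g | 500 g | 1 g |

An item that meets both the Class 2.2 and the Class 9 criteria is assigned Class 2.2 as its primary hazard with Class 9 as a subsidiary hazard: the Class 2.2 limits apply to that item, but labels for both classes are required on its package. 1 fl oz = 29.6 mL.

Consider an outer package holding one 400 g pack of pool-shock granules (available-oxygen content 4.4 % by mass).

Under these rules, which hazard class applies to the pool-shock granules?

With available-oxygen content 4.4 % by mass (≥ 4 % by mass), the pool-shock granules fall in Class 5.1.

Class 5.1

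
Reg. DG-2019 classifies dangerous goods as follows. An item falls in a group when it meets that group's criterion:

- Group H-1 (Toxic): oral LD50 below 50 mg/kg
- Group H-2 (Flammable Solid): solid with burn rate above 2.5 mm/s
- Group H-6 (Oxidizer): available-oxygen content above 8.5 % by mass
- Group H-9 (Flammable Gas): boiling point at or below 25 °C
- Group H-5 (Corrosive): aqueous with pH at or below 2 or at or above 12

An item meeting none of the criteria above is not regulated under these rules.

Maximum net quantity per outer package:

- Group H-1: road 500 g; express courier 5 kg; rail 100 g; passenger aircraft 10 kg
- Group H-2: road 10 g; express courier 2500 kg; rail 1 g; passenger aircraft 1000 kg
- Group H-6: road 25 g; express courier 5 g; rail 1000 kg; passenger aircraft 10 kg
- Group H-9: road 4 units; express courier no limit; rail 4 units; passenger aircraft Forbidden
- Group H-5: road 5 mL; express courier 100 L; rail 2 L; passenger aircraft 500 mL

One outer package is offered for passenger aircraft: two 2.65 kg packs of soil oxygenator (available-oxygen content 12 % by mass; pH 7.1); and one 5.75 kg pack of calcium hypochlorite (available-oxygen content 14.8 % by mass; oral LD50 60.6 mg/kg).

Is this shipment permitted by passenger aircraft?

No

Soil oxygenator: available-oxygen content 12 % by mass > 8.5 % by mass → Group H-6 (Oxidizer).
The calcium hypochlorite has available-oxygen content 14.8 % by mass, which is > 8.5 % by mass, so it is Group H-6 (Oxidizer).
Group H-6 net quantity: (two 2.65 kg packs = 5.3 kg) + 5.75 kg = 11.05 kg.
11.05 kg > 10 kg (passenger aircraft limit, Group H-6) — over the limit.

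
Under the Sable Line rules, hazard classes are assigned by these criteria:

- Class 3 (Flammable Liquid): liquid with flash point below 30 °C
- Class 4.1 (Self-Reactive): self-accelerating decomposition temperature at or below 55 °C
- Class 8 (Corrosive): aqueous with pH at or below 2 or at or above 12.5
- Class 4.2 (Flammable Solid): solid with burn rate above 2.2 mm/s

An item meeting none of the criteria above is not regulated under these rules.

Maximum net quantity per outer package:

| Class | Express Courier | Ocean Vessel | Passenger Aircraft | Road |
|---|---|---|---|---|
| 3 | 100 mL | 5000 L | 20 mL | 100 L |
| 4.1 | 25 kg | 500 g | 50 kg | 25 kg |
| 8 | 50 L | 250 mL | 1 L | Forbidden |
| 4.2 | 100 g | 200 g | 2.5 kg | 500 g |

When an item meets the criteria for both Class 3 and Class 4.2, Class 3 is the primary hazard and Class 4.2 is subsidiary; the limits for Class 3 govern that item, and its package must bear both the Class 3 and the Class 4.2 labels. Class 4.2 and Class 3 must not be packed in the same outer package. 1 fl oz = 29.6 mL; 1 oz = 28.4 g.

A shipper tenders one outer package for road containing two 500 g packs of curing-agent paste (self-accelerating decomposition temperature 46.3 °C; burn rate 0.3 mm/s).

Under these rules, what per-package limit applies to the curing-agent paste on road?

Self-accelerating decomposition temperature 46.3 °C meets the Class 4.1 criterion (Self-Reactive), so the curing-agent paste is Class 4.1.
The road limit for Class 4.1 is 25 kg.

25 kg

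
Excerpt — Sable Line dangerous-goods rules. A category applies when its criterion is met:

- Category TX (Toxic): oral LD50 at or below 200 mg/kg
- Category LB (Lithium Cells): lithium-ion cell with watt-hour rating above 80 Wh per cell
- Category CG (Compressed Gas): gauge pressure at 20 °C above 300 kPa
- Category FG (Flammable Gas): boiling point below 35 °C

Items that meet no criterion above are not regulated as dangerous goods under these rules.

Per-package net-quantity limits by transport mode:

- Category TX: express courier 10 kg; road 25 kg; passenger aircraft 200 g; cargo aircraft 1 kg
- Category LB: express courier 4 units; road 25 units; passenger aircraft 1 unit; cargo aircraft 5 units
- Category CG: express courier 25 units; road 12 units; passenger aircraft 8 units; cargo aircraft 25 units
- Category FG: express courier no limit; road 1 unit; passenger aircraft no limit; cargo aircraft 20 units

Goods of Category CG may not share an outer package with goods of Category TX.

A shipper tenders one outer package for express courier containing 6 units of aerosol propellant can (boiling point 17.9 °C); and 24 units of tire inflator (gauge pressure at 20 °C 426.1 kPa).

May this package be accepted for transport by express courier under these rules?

With boiling point 17.9 °C (< 35 °C), the aerosol propellant can falls in Category FG.
Gauge pressure at 20 °C 426.1 kPa meets the Category CG criterion (Compressed Gas), so the tire inflator is Category CG.
Category CG quantity: 24 units.
24 units is within the express courier limit of 25 units for Category CG.
Category FG quantity: 6 units.
Category FG has no per-package limit by express courier.
The segregation rule (Category CG with Category TX) does not apply to Category CG with Category FG.
Every hazard category is within its express courier limit and no segregation rule is violated.

Yes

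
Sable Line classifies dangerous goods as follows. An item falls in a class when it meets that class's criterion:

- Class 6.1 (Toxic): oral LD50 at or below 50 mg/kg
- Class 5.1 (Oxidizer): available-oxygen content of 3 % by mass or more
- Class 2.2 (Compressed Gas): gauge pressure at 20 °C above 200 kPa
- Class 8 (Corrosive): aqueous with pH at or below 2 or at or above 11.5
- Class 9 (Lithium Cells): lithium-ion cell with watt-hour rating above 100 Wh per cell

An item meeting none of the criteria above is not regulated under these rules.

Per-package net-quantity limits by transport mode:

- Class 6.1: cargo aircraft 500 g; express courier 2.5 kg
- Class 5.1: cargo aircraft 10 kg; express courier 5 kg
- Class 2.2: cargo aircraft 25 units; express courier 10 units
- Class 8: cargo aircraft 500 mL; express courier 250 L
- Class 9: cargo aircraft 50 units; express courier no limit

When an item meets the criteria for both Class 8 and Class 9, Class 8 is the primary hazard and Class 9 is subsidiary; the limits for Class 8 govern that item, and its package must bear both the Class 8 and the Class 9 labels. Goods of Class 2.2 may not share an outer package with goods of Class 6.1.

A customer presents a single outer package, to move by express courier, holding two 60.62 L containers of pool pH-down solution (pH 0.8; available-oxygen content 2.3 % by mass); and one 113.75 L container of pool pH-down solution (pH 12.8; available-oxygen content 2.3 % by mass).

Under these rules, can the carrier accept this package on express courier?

Pool pH-down solution: pH 0.8 ≤ 2 → Class 8 (Corrosive).
pH 12.8 meets the Class 8 criterion (Corrosive), so the pool pH-down solution is Class 8.
Total Class 8: (two 60.62 L containers = 121.24 L) + 113.75 L = 234.99 L.
234.99 L is within the express courier limit of 250 L for Class 8.

Yes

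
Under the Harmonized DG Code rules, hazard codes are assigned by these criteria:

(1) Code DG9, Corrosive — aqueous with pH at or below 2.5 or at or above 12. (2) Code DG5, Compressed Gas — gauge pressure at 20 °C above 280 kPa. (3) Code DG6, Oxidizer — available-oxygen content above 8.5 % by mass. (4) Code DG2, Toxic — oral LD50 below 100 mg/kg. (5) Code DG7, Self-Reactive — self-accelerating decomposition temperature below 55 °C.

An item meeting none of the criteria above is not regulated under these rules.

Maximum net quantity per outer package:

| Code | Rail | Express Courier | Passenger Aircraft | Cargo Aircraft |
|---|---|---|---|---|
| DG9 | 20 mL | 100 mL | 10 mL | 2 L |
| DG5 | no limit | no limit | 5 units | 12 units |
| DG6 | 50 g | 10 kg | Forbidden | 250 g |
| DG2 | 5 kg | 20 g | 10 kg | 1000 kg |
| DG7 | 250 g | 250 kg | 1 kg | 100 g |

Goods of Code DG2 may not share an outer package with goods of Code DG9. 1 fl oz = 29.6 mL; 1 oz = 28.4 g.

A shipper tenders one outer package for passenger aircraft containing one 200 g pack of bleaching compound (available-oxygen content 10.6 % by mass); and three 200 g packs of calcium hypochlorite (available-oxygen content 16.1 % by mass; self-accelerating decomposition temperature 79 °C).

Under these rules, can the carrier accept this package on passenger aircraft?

No

With available-oxygen content 10.6 % by mass (> 8.5 % by mass), the bleaching compound falls in Code DG6.
With available-oxygen content 16.1 % by mass (> 8.5 % by mass), the calcium hypochlorite falls in Code DG6.
Total Code DG6: 200 g + (three 200 g packs = 600 g) = 800 g.
Code DG6 is Forbidden by passenger aircraft.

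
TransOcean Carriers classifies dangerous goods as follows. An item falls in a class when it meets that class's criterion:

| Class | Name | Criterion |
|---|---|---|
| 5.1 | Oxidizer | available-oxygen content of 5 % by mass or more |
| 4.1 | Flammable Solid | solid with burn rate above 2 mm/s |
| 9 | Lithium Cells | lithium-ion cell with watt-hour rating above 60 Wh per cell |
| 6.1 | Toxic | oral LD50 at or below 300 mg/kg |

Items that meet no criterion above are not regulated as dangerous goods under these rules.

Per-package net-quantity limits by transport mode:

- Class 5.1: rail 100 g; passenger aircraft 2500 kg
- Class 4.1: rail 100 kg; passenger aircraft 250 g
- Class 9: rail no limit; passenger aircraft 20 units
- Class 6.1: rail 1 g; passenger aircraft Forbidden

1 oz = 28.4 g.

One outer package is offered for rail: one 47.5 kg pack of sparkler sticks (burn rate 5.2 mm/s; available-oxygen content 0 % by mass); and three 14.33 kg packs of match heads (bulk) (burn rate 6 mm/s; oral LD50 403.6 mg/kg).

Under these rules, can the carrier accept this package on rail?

The sparkler sticks have burn rate 5.2 mm/s, which is > 2 mm/s, so they are Class 4.1 (Flammable Solid).
With burn rate 6 mm/s (> 2 mm/s), the match heads (bulk) fall in Class 4.1.
Class 4.1 net quantity: 47.5 kg + (three 14.33 kg packs = 42.99 kg) = 90.49 kg.
90.49 kg ≤ 100 kg (rail limit, Class 4.1) — within limit.

Yes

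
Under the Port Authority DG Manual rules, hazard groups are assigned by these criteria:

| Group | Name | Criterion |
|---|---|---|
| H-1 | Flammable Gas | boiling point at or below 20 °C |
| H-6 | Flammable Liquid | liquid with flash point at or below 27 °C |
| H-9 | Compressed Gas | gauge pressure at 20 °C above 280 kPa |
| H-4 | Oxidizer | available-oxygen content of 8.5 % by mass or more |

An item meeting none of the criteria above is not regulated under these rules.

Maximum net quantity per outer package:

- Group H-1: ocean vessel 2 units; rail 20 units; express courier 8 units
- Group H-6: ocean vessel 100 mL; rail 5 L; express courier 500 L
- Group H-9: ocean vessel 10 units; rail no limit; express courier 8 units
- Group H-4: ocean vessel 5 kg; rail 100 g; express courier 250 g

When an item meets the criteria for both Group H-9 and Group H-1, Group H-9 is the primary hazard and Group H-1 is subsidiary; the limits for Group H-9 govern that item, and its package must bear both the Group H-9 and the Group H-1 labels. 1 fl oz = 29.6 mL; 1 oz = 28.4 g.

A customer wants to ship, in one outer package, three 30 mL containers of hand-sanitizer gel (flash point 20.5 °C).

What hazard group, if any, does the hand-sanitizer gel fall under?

Hand-sanitizer gel: flash point 20.5 °C ≤ 27 °C → Group H-6 (Flammable Liquid).

Group H-6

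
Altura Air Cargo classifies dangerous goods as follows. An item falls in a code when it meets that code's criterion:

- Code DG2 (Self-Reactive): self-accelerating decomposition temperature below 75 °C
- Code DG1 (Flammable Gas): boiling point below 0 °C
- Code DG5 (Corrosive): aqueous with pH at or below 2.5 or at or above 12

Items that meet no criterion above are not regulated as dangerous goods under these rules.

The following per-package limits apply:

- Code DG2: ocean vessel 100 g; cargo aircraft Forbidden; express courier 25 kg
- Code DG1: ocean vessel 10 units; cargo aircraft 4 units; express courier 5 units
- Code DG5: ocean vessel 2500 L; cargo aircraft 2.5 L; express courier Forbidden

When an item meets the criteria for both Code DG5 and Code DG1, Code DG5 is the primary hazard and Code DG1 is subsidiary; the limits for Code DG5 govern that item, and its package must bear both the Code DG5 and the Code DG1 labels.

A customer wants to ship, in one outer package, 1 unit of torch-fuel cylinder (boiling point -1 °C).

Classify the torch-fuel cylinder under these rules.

Torch-fuel cylinder: boiling point -1 °C < 0 °C → Code DG1 (Flammable Gas).

Code DG1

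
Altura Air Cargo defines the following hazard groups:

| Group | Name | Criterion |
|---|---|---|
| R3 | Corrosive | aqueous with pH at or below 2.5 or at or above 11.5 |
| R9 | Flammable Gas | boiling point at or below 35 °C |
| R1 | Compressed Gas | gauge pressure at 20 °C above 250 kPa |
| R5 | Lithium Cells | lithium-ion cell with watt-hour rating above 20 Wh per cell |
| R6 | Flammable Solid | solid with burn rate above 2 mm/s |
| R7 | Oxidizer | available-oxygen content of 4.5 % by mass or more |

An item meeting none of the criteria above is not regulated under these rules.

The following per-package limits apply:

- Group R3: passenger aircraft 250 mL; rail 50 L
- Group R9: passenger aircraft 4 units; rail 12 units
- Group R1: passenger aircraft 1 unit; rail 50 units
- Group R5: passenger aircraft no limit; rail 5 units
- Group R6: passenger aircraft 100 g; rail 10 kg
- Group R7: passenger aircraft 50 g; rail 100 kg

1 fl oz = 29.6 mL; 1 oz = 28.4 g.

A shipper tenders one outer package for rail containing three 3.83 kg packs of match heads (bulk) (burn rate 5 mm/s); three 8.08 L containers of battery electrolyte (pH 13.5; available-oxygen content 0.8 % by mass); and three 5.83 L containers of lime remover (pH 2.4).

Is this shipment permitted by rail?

Match heads (bulk): burn rate 5 mm/s > 2 mm/s → Group R6 (Flammable Solid).
Battery electrolyte: pH 13.5 ≥ 11.5 → Group R3 (Corrosive).
pH 2.4 meets the Group R3 criterion (Corrosive), so the lime remover is Group R3.
Group R3 net quantity: (three 8.08 L containers = 24.24 L) + (three 5.83 L containers = 17.49 L) = 41.73 L.
41.73 L ≤ 50 L (rail limit, Group R3) — within limit.
Group R6 quantity: three 3.83 kg packs = 11.49 kg.
11.49 kg > 10 kg (rail limit, Group R6) — over the limit.

No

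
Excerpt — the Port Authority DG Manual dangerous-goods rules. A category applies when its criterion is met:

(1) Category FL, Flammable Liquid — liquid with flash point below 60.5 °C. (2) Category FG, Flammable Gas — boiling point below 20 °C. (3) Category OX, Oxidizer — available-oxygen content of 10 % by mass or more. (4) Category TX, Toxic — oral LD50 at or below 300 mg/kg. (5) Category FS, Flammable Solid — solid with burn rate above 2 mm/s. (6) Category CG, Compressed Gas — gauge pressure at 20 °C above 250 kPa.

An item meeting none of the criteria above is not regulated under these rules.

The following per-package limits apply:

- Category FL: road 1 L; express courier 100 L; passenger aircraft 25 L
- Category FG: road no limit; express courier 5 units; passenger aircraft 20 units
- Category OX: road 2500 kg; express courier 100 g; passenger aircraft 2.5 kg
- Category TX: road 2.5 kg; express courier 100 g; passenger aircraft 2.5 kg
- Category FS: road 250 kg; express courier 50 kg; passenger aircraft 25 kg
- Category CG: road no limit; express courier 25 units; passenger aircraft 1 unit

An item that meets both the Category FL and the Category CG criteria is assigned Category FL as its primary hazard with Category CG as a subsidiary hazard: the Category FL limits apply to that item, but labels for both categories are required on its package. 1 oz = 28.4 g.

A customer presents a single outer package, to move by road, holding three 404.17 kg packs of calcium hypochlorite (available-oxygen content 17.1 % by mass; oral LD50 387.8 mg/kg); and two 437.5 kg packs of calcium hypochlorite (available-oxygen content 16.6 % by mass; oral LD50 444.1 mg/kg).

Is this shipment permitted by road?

Yes

Calcium hypochlorite: available-oxygen content 17.1 % by mass ≥ 10 % by mass → Category OX (Oxidizer).
With available-oxygen content 16.6 % by mass (≥ 10 % by mass), the calcium hypochlorite falls in Category OX.
Category OX net quantity: (three 404.17 kg packs = 1212.51 kg) + (two 437.5 kg packs = 875 kg) = 2087.51 kg.
2087.51 kg is within the road limit of 2500 kg for Category OX.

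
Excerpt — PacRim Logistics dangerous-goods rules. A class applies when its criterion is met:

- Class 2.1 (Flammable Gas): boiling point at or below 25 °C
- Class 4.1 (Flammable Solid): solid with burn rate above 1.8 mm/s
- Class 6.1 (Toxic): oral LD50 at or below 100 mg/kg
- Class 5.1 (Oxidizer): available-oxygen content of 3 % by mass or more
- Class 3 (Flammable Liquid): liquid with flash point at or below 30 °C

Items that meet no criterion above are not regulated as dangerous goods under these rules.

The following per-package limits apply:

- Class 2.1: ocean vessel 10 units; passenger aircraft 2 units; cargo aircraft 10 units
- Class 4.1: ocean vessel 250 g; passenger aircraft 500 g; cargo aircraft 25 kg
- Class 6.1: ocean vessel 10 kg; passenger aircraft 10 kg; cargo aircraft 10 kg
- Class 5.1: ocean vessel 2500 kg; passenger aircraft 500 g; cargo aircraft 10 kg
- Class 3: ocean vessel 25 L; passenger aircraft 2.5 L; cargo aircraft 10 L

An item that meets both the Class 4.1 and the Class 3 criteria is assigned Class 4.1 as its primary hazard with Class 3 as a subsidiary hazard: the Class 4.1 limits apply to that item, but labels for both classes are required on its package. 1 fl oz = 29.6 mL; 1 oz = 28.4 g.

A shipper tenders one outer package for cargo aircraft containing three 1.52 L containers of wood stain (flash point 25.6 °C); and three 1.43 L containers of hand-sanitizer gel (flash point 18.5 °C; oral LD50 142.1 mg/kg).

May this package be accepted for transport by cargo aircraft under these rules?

With flash point 25.6 °C (≤ 30 °C), the wood stain falls in Class 3.
Flash point 18.5 °C meets the Class 3 criterion (Flammable Liquid), so the hand-sanitizer gel is Class 3.
Total Class 3: (three 1.52 L containers = 4.56 L) + (three 1.43 L containers = 4.29 L) = 8.85 L.
That is within the Class 3 cargo aircraft limit of 10 L.

Yes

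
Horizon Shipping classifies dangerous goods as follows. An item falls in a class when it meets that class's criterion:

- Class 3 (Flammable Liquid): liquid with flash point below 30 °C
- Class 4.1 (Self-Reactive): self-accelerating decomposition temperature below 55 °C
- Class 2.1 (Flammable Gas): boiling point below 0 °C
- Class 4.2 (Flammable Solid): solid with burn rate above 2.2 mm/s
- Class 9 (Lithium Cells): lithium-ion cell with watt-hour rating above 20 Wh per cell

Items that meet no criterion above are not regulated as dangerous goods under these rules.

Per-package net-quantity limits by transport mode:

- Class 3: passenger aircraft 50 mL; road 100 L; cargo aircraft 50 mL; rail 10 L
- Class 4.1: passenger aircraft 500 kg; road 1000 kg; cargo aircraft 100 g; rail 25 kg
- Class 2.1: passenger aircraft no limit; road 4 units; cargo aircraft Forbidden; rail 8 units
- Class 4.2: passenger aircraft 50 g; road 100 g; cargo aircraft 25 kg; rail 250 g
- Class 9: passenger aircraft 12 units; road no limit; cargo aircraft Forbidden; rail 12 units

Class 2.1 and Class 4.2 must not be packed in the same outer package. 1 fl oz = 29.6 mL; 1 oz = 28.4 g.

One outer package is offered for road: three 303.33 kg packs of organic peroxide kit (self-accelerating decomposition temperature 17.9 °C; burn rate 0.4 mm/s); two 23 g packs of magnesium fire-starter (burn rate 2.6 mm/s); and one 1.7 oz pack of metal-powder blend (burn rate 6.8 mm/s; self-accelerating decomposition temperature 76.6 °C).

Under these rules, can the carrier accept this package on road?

The organic peroxide kit has self-accelerating decomposition temperature 17.9 °C, which is < 55 °C, so it is Class 4.1 (Self-Reactive).
With burn rate 2.6 mm/s (> 2.2 mm/s), the magnesium fire-starter falls in Class 4.2.
With burn rate 6.8 mm/s (> 2.2 mm/s), the metal-powder blend falls in Class 4.2.
Class 4.2 net quantity: (two 23 g packs = 46 g) + (one 1.7 oz pack = 48.28 g) = 94.28 g.
94.28 g is within the road limit of 100 g for Class 4.2.
Class 4.1 quantity: three 303.33 kg packs = 909.99 kg.
That is within the Class 4.1 road limit of 1000 kg.
The segregation rule (Class 2.1 with Class 4.2) does not apply to Class 4.2 with Class 4.1.
Every hazard class is within its road limit and no segregation rule is violated.

Yes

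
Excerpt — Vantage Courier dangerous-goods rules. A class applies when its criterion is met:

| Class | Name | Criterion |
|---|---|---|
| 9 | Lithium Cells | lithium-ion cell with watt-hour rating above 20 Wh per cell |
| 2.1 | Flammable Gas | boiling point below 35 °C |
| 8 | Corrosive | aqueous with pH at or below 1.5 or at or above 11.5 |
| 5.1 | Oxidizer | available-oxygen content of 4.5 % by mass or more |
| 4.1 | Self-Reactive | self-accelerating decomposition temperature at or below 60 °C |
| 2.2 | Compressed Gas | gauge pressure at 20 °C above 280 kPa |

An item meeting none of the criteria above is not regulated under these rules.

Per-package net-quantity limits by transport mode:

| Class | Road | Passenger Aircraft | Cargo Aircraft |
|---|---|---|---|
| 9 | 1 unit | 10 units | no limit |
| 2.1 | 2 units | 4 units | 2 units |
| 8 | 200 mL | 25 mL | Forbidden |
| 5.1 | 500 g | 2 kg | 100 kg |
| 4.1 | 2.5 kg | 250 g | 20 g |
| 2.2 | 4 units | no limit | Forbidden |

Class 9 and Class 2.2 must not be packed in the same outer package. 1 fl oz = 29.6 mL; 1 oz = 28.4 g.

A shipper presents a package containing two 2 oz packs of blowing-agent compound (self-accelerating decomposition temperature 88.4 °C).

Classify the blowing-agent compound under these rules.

Not regulated

self-accelerating decomposition temperature 88.4 °C is not below 60 °C, so Class 4.1 does not apply.
No criterion is met, so the item is not regulated.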